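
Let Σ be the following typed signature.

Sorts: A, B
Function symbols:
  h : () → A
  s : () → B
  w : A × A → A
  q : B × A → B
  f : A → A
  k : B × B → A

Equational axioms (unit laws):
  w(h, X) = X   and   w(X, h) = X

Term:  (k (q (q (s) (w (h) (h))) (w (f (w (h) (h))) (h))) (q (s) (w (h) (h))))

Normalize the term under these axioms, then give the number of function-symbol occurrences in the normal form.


1. (k (q (q (s) (w (h) (h))) (w (f (w (h) (h))) (h))) (q (s) (w (h) (h))))  →  (k (q (q (s) (h)) (w (f (w (h) (h))) (h))) (q (s) (w (h) (h))))
2. (k (q (q (s) (h)) (w (f (w (h) (h))) (h))) (q (s) (w (h) (h))))  →  (k (q (q (s) (h)) (f (w (h) (h)))) (q (s) (w (h) (h))))
3. (k (q (q (s) (h)) (f (w (h) (h)))) (q (s) (w (h) (h))))  →  (k (q (q (s) (h)) (f (h))) (q (s) (w (h) (h))))
4. (k (q (q (s) (h)) (f (h))) (q (s) (w (h) (h))))  →  (k (q (q (s) (h)) (f (h))) (q (s) (h)))
normal form: (k (q (q (s) (h)) (f (h))) (q (s) (h)))

size = 10


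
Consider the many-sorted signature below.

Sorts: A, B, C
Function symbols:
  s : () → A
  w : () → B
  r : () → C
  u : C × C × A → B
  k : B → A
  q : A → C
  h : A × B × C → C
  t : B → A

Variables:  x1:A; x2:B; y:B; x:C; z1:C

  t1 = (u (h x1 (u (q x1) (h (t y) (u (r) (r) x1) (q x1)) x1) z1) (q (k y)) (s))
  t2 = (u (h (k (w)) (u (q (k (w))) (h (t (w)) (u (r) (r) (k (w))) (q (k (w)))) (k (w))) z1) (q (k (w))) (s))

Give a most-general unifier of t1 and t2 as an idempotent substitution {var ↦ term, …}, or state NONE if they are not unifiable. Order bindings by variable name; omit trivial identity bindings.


{x1 ↦ (k (w)), y ↦ (w)}


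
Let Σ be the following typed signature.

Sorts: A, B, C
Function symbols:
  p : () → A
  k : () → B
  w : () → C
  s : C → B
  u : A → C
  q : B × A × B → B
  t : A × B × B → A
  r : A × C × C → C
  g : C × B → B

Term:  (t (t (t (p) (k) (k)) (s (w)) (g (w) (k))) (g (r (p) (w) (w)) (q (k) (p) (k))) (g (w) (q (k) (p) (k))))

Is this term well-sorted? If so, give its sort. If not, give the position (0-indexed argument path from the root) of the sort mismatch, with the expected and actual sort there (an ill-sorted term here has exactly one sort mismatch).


well-sorted; sort = A

      (p) : A
      (k) : B
      (k) : B
    (t (p) (k) (k)) : A
      (w) : C
    (s (w)) : B
      (w) : C
      (k) : B
    (g (w) (k)) : B
  (t (t (p) (k) (k)) (s (w)) (g (w) (k))) : A
      (p) : A
      (w) : C
      (w) : C
    (r (p) (w) (w)) : C
      (k) : B
      (p) : A
      (k) : B
    (q (k) (p) (k)) : B
  (g (r (p) (w) (w)) (q (k) (p) (k))) : B
    (w) : C
      (k) : B
      (p) : A
      (k) : B
    (q (k) (p) (k)) : B
  (g (w) (q (k) (p) (k))) : B
(t (t (t (p) (k) (k)) (s (w)) (g (w) (k))) (g (r (p) (w) (w)) (q (k) (p) (k))) (g (w) (q (k) (p) (k)))) : A


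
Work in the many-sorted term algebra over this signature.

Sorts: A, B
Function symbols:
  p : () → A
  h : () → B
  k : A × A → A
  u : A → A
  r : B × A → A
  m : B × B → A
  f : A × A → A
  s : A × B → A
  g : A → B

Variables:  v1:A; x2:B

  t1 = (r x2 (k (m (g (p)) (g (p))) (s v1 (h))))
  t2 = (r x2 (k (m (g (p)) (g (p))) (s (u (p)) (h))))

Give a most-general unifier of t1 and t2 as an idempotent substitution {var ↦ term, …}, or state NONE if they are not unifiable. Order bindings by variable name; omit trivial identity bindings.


{v1 ↦ (u (p))}


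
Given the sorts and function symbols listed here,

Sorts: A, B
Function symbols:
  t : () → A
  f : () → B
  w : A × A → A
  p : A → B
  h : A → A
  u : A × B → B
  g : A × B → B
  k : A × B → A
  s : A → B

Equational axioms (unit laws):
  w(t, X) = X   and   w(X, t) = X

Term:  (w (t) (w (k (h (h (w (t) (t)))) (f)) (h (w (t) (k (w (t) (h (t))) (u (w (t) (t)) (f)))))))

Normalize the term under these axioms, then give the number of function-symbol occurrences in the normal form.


size = 13

1. (w (t) (w (k (h (h (w (t) (t)))) (f)) (h (w (t) (k (w (t) (h (t))) (u (w (t) (t)) (f)))))))  →  (w (k (h (h (w (t) (t)))) (f)) (h (w (t) (k (w (t) (h (t))) (u (w (t) (t)) (f))))))
2. (w (k (h (h (w (t) (t)))) (f)) (h (w (t) (k (w (t) (h (t))) (u (w (t) (t)) (f))))))  →  (w (k (h (h (t))) (f)) (h (w (t) (k (w (t) (h (t))) (u (w (t) (t)) (f))))))
3. (w (k (h (h (t))) (f)) (h (w (t) (k (w (t) (h (t))) (u (w (t) (t)) (f))))))  →  (w (k (h (h (t))) (f)) (h (k (w (t) (h (t))) (u (w (t) (t)) (f)))))
4. (w (k (h (h (t))) (f)) (h (k (w (t) (h (t))) (u (w (t) (t)) (f)))))  →  (w (k (h (h (t))) (f)) (h (k (h (t)) (u (w (t) (t)) (f)))))
5. (w (k (h (h (t))) (f)) (h (k (h (t)) (u (w (t) (t)) (f)))))  →  (w (k (h (h (t))) (f)) (h (k (h (t)) (u (t) (f)))))
normal form: (w (k (h (h (t))) (f)) (h (k (h (t)) (u (t) (f)))))


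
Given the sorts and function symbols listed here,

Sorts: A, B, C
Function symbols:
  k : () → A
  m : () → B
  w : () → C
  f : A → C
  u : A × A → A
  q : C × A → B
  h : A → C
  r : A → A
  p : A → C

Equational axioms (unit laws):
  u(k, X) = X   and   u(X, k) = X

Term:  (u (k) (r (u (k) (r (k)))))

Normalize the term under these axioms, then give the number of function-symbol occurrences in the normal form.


1. (u (k) (r (u (k) (r (k)))))  →  (r (u (k) (r (k))))
2. (r (u (k) (r (k))))  →  (r (r (k)))
normal form: (r (r (k)))

size = 3


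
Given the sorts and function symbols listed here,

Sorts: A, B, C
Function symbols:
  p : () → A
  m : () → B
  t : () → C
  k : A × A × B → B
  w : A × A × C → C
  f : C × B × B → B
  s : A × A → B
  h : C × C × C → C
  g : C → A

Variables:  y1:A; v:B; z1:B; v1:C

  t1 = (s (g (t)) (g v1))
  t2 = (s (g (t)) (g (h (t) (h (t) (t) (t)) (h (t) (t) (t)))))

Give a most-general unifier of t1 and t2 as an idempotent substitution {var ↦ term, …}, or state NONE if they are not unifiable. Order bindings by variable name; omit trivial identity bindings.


{v1 ↦ (h (t) (h (t) (t) (t)) (h (t) (t) (t)))}


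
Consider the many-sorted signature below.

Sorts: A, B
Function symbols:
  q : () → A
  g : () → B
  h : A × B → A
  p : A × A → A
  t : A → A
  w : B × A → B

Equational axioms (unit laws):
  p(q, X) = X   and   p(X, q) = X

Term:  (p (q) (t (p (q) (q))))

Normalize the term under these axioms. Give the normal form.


1. (p (q) (t (p (q) (q))))  →  (t (p (q) (q)))
2. (t (p (q) (q)))  →  (t (q))

normal form = (t (q))


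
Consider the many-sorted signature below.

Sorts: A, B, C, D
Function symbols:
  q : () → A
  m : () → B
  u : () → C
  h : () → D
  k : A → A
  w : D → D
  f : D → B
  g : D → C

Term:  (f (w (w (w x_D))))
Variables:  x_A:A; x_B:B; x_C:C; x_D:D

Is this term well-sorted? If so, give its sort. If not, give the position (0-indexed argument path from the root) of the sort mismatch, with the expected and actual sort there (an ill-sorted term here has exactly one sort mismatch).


        x_D : D
      (w x_D) : D
    (w (w x_D)) : D
  (w (w (w x_D))) : D
(f (w (w (w x_D)))) : B

well-sorted; sort = B


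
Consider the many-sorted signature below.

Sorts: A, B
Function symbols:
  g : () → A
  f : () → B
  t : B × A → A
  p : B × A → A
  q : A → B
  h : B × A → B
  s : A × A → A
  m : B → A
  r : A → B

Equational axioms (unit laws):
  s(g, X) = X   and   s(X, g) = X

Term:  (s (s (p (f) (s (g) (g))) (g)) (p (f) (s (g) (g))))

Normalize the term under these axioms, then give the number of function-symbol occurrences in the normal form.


1. (s (s (p (f) (s (g) (g))) (g)) (p (f) (s (g) (g))))  →  (s (p (f) (s (g) (g))) (p (f) (s (g) (g))))
2. (s (p (f) (s (g) (g))) (p (f) (s (g) (g))))  →  (s (p (f) (g)) (p (f) (s (g) (g))))
3. (s (p (f) (g)) (p (f) (s (g) (g))))  →  (s (p (f) (g)) (p (f) (g)))
normal form: (s (p (f) (g)) (p (f) (g)))

size = 7


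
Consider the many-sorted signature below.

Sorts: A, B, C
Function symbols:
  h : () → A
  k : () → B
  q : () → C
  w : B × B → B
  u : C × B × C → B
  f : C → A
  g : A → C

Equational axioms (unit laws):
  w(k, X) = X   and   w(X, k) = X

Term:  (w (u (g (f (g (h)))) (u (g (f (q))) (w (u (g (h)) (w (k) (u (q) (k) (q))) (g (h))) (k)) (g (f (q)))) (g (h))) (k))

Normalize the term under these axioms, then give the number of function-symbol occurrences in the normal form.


size = 23

1. (w (u (g (f (g (h)))) (u (g (f (q))) (w (u (g (h)) (w (k) (u (q) (k) (q))) (g (h))) (k)) (g (f (q)))) (g (h))) (k))  →  (u (g (f (g (h)))) (u (g (f (q))) (w (u (g (h)) (w (k) (u (q) (k) (q))) (g (h))) (k)) (g (f (q)))) (g (h)))
2. (u (g (f (g (h)))) (u (g (f (q))) (w (u (g (h)) (w (k) (u (q) (k) (q))) (g (h))) (k)) (g (f (q)))) (g (h)))  →  (u (g (f (g (h)))) (u (g (f (q))) (u (g (h)) (w (k) (u (q) (k) (q))) (g (h))) (g (f (q)))) (g (h)))
3. (u (g (f (g (h)))) (u (g (f (q))) (u (g (h)) (w (k) (u (q) (k) (q))) (g (h))) (g (f (q)))) (g (h)))  →  (u (g (f (g (h)))) (u (g (f (q))) (u (g (h)) (u (q) (k) (q)) (g (h))) (g (f (q)))) (g (h)))
normal form: (u (g (f (g (h)))) (u (g (f (q))) (u (g (h)) (u (q) (k) (q)) (g (h))) (g (f (q)))) (g (h)))


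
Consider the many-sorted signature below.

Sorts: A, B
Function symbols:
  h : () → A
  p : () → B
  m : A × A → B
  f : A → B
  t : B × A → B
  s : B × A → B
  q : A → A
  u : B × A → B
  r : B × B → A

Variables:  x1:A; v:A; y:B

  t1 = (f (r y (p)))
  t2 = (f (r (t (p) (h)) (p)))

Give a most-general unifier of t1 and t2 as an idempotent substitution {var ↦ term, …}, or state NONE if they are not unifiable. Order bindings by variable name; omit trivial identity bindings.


{y ↦ (t (p) (h))}


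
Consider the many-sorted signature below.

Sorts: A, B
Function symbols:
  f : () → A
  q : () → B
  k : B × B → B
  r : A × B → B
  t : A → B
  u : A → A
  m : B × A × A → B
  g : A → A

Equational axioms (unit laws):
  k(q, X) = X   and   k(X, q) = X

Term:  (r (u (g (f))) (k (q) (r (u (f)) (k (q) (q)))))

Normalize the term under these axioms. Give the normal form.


normal form = (r (u (g (f))) (r (u (f)) (q)))

1. (r (u (g (f))) (k (q) (r (u (f)) (k (q) (q)))))  →  (r (u (g (f))) (r (u (f)) (k (q) (q))))
2. (r (u (g (f))) (r (u (f)) (k (q) (q))))  →  (r (u (g (f))) (r (u (f)) (q)))


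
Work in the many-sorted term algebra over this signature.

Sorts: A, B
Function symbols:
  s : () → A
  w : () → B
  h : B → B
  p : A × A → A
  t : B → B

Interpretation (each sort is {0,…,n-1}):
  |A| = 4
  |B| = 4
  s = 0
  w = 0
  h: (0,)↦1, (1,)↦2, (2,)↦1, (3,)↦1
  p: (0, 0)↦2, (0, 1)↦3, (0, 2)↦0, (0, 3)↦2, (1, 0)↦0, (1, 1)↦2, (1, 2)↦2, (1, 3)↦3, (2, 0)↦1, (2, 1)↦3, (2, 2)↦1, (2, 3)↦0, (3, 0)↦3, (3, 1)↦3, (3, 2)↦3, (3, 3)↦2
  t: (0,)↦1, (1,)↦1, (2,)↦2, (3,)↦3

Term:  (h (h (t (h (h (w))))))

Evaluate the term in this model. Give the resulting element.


  w = 0
  (h (w)) = h(0,) = 1
  (h (h (w))) = h(1,) = 2
  (t (h (h (w)))) = t(2,) = 2
  (h (t (h (h (w))))) = h(2,) = 1
  (h (h (t (h (h (w)))))) = h(1,) = 2

value = 2


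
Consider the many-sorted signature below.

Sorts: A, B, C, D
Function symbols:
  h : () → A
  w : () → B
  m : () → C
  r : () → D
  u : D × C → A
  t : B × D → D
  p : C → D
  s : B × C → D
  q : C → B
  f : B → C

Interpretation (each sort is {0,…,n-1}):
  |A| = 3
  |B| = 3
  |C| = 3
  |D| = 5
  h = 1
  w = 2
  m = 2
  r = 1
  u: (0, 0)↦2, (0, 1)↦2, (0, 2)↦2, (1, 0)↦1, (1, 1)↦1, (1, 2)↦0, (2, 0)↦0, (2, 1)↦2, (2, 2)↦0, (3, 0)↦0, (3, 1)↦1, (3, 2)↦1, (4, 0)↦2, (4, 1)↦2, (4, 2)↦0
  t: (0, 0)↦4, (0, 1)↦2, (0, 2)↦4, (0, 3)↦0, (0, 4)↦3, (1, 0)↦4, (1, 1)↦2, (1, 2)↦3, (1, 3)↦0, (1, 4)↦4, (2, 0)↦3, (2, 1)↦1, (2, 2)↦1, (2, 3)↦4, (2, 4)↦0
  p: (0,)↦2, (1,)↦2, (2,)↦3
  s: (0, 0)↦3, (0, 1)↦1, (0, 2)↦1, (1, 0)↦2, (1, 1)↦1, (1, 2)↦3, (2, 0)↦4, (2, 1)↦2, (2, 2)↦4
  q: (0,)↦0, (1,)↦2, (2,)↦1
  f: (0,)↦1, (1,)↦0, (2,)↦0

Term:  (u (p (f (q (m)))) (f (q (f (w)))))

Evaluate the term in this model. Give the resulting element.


value = 2

  m = 2
  (q (m)) = q(2,) = 1
  (f (q (m))) = f(1,) = 0
  (p (f (q (m)))) = p(0,) = 2
  w = 2
  (f (w)) = f(2,) = 0
  (q (f (w))) = q(0,) = 0
  (f (q (f (w)))) = f(0,) = 1
  (u (p (f (q (m)))) (f (q (f (w))))) = u(2, 1) = 2


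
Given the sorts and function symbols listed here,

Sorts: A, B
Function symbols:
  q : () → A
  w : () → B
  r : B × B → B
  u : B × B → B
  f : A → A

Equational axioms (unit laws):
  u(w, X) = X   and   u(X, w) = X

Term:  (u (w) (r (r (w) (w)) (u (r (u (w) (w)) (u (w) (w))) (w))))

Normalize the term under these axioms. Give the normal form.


1. (u (w) (r (r (w) (w)) (u (r (u (w) (w)) (u (w) (w))) (w))))  →  (r (r (w) (w)) (u (r (u (w) (w)) (u (w) (w))) (w)))
2. (r (r (w) (w)) (u (r (u (w) (w)) (u (w) (w))) (w)))  →  (r (r (w) (w)) (r (u (w) (w)) (u (w) (w))))
3. (r (r (w) (w)) (r (u (w) (w)) (u (w) (w))))  →  (r (r (w) (w)) (r (w) (u (w) (w))))
4. (r (r (w) (w)) (r (w) (u (w) (w))))  →  (r (r (w) (w)) (r (w) (w)))

normal form = (r (r (w) (w)) (r (w) (w)))


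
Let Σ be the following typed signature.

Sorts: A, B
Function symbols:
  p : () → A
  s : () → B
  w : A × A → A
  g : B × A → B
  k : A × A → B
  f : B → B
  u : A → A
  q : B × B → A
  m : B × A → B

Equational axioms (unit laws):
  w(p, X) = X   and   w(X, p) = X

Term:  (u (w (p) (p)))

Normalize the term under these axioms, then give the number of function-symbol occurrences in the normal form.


1. (u (w (p) (p)))  →  (u (p))
normal form: (u (p))

size = 2


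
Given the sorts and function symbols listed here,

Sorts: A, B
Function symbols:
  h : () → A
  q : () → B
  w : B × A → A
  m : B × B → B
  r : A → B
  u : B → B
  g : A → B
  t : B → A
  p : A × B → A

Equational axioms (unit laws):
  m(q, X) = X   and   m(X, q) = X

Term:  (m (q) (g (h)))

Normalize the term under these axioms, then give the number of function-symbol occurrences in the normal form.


size = 2

1. (m (q) (g (h)))  →  (g (h))
normal form: (g (h))


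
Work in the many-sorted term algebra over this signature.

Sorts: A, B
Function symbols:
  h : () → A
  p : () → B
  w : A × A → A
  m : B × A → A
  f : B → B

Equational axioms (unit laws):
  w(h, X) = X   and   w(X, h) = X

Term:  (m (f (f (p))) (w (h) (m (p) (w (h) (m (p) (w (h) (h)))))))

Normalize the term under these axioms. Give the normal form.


1. (m (f (f (p))) (w (h) (m (p) (w (h) (m (p) (w (h) (h)))))))  →  (m (f (f (p))) (m (p) (w (h) (m (p) (w (h) (h))))))
2. (m (f (f (p))) (m (p) (w (h) (m (p) (w (h) (h))))))  →  (m (f (f (p))) (m (p) (m (p) (w (h) (h)))))
3. (m (f (f (p))) (m (p) (m (p) (w (h) (h)))))  →  (m (f (f (p))) (m (p) (m (p) (h))))

normal form = (m (f (f (p))) (m (p) (m (p) (h))))


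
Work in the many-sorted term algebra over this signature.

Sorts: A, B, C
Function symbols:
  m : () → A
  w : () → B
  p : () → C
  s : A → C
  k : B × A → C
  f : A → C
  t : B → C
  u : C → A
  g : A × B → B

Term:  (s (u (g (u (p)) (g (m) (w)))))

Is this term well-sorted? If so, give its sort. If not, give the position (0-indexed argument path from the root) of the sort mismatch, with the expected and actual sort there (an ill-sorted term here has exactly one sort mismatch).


        (p) : C
      (u (p)) : A
        (m) : A
        (w) : B
      (g (m) (w)) : B
    (g (u (p)) (g (m) (w))) : B
  (u (g (u (p)) (g (m) (w)))) : ✗ arg 0 at [0, 0] has sort B, expected C

ill-sorted at position [0, 0]: expected C, got B


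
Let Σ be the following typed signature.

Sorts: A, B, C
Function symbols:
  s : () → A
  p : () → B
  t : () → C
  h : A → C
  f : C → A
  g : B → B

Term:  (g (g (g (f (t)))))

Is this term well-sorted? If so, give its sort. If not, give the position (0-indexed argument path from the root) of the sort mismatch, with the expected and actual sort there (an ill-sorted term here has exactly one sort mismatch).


ill-sorted at position [0, 0, 0]: expected B, got A

        (t) : C
      (f (t)) : A
    (g (f (t))) : ✗ arg 0 at [0, 0, 0] has sort A, expected B


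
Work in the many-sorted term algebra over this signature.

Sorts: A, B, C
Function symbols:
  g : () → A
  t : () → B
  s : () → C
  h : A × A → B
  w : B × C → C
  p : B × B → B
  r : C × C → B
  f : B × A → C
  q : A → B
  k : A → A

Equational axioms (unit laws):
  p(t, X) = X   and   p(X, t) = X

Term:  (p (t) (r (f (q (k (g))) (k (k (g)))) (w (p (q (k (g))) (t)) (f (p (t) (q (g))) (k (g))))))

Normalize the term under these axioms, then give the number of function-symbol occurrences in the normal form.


1. (p (t) (r (f (q (k (g))) (k (k (g)))) (w (p (q (k (g))) (t)) (f (p (t) (q (g))) (k (g))))))  →  (r (f (q (k (g))) (k (k (g)))) (w (p (q (k (g))) (t)) (f (p (t) (q (g))) (k (g)))))
2. (r (f (q (k (g))) (k (k (g)))) (w (p (q (k (g))) (t)) (f (p (t) (q (g))) (k (g)))))  →  (r (f (q (k (g))) (k (k (g)))) (w (q (k (g))) (f (p (t) (q (g))) (k (g)))))
3. (r (f (q (k (g))) (k (k (g)))) (w (q (k (g))) (f (p (t) (q (g))) (k (g)))))  →  (r (f (q (k (g))) (k (k (g)))) (w (q (k (g))) (f (q (g)) (k (g)))))
normal form: (r (f (q (k (g))) (k (k (g)))) (w (q (k (g))) (f (q (g)) (k (g)))))

size = 17


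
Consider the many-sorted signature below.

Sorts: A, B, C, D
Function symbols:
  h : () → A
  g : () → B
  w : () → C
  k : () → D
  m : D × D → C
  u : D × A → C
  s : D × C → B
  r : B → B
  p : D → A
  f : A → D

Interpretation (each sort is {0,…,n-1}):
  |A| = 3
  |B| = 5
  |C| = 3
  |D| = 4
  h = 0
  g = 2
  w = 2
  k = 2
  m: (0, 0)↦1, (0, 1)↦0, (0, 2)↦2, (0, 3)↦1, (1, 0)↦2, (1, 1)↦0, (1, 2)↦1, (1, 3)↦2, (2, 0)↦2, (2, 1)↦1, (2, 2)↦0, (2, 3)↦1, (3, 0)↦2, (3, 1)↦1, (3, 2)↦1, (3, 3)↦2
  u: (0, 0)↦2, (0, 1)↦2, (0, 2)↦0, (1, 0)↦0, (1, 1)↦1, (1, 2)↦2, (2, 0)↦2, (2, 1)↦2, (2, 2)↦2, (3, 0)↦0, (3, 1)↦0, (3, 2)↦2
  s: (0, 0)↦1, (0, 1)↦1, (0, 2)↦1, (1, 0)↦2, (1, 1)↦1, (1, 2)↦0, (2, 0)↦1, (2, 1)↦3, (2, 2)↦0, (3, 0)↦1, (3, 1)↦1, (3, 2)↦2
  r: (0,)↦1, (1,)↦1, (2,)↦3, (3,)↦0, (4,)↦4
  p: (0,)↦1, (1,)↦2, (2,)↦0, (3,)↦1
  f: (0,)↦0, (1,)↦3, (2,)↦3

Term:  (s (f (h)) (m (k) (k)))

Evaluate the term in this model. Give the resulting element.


  h = 0
  (f (h)) = f(0,) = 0
  k = 2
  k = 2
  (m (k) (k)) = m(2, 2) = 0
  (s (f (h)) (m (k) (k))) = s(0, 0) = 1

value = 1


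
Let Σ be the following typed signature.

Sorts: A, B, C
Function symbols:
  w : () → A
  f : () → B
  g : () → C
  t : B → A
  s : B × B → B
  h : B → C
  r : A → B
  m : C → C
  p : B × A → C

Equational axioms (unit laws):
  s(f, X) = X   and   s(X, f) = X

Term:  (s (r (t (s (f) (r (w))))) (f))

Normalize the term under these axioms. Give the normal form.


1. (s (r (t (s (f) (r (w))))) (f))  →  (r (t (s (f) (r (w)))))
2. (r (t (s (f) (r (w)))))  →  (r (t (r (w))))

normal form = (r (t (r (w))))


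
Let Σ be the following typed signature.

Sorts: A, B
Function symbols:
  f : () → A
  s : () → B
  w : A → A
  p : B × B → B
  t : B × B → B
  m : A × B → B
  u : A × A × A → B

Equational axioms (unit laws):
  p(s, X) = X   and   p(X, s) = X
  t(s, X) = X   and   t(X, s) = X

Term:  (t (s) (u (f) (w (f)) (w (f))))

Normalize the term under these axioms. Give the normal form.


1. (t (s) (u (f) (w (f)) (w (f))))  →  (u (f) (w (f)) (w (f)))

normal form = (u (f) (w (f)) (w (f)))


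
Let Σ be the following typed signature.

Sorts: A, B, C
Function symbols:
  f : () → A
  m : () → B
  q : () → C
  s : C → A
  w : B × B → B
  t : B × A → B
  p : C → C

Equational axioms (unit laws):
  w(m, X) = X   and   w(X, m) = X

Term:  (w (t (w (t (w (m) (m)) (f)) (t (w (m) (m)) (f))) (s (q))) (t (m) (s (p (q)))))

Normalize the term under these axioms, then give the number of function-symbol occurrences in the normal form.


1. (w (t (w (t (w (m) (m)) (f)) (t (w (m) (m)) (f))) (s (q))) (t (m) (s (p (q)))))  →  (w (t (w (t (m) (f)) (t (w (m) (m)) (f))) (s (q))) (t (m) (s (p (q)))))
2. (w (t (w (t (m) (f)) (t (w (m) (m)) (f))) (s (q))) (t (m) (s (p (q)))))  →  (w (t (w (t (m) (f)) (t (m) (f))) (s (q))) (t (m) (s (p (q)))))
normal form: (w (t (w (t (m) (f)) (t (m) (f))) (s (q))) (t (m) (s (p (q)))))

size = 16


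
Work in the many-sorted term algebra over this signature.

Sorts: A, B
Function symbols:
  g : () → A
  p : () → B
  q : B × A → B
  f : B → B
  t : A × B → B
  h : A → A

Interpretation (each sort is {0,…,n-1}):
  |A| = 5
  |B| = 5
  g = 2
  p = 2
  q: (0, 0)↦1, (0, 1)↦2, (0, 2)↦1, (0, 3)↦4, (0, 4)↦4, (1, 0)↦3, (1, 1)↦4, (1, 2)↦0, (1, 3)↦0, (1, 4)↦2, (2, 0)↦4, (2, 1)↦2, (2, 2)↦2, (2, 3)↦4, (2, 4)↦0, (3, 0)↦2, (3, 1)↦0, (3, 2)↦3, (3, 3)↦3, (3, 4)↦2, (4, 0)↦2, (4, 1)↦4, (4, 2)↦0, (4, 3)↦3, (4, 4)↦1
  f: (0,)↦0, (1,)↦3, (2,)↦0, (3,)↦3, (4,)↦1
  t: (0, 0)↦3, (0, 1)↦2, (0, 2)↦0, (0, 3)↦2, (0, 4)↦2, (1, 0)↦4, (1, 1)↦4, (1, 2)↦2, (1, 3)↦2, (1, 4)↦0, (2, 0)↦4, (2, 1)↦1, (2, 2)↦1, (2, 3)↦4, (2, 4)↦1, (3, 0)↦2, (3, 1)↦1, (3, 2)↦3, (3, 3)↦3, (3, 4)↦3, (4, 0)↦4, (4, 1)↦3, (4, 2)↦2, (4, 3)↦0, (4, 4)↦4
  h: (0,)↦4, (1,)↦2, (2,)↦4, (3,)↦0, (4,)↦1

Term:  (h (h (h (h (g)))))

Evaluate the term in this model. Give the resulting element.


  g = 2
  (h (g)) = h(2,) = 4
  (h (h (g))) = h(4,) = 1
  (h (h (h (g)))) = h(1,) = 2
  (h (h (h (h (g))))) = h(2,) = 4

value = 4


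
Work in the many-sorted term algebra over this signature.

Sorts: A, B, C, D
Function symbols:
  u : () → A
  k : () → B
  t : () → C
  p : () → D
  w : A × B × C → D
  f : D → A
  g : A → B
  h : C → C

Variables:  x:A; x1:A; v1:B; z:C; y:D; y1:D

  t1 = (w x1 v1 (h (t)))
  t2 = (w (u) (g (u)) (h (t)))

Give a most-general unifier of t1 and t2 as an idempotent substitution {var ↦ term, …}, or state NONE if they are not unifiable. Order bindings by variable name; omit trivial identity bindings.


{v1 ↦ (g (u)), x1 ↦ (u)}


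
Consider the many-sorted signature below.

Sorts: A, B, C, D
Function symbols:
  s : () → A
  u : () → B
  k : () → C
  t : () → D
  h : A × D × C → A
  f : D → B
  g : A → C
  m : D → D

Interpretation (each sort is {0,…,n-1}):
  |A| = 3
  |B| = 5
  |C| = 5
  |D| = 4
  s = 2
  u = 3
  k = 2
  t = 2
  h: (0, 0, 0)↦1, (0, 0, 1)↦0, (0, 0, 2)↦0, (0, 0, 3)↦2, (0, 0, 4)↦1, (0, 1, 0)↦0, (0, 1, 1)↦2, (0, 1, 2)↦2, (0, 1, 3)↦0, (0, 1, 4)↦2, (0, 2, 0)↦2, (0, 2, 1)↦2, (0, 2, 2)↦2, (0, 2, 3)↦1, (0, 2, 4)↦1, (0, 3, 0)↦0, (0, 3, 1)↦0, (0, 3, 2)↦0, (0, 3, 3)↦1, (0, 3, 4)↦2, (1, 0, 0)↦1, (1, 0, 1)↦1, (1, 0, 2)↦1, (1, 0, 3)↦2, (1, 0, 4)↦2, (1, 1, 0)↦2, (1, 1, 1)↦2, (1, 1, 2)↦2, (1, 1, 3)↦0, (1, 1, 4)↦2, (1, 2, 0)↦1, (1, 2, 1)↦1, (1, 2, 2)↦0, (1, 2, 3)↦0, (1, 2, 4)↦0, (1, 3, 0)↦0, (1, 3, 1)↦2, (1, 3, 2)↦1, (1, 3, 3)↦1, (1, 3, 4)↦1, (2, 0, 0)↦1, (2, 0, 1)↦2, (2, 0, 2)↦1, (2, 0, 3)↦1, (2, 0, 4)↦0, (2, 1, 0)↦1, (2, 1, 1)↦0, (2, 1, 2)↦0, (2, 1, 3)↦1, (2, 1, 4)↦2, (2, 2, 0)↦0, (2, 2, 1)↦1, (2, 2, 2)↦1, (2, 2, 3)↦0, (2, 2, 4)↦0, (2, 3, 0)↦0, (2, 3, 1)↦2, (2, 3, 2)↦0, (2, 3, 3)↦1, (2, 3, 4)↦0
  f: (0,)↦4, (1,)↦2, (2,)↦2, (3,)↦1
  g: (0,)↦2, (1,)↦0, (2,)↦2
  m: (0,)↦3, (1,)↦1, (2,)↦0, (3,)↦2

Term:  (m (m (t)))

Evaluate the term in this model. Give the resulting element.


  t = 2
  (m (t)) = m(2,) = 0
  (m (m (t))) = m(0,) = 3

value = 3


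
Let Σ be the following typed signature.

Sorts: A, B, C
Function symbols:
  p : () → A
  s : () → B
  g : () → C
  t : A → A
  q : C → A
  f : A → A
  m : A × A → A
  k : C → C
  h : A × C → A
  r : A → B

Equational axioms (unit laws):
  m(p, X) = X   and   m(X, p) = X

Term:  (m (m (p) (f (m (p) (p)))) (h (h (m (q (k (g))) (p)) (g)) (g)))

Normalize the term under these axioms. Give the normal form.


normal form = (m (f (p)) (h (h (q (k (g))) (g)) (g)))

1. (m (m (p) (f (m (p) (p)))) (h (h (m (q (k (g))) (p)) (g)) (g)))  →  (m (f (m (p) (p))) (h (h (m (q (k (g))) (p)) (g)) (g)))
2. (m (f (m (p) (p))) (h (h (m (q (k (g))) (p)) (g)) (g)))  →  (m (f (p)) (h (h (m (q (k (g))) (p)) (g)) (g)))
3. (m (f (p)) (h (h (m (q (k (g))) (p)) (g)) (g)))  →  (m (f (p)) (h (h (q (k (g))) (g)) (g)))


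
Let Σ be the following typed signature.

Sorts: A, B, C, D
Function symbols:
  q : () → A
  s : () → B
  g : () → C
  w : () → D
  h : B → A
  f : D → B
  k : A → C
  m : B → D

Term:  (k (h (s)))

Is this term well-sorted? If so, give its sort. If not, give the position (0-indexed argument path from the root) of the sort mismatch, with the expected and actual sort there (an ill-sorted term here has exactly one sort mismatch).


well-sorted; sort = C

    (s) : B
  (h (s)) : A
(k (h (s))) : C


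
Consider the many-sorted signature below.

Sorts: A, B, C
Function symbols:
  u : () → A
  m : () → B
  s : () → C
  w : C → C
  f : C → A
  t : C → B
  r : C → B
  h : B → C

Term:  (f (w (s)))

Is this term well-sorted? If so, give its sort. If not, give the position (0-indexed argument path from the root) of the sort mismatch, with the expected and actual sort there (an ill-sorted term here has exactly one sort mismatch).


    (s) : C
  (w (s)) : C
(f (w (s))) : A

well-sorted; sort = A


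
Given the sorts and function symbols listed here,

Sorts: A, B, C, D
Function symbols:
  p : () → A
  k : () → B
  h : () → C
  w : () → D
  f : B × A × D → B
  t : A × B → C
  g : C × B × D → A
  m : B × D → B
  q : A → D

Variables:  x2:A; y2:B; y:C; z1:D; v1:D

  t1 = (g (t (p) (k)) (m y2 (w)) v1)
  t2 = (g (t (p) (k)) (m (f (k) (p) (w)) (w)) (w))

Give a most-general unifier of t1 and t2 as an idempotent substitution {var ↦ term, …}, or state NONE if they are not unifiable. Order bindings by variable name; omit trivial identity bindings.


{v1 ↦ (w), y2 ↦ (f (k) (p) (w))}


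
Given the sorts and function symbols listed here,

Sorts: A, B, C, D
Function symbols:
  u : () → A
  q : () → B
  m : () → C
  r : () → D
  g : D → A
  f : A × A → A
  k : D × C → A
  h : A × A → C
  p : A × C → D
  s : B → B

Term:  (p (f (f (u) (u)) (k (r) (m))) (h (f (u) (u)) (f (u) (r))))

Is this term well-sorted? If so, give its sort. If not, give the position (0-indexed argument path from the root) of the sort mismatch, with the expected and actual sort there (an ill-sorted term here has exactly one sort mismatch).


      (u) : A
      (u) : A
    (f (u) (u)) : A
      (r) : D
      (m) : C
    (k (r) (m)) : A
  (f (f (u) (u)) (k (r) (m))) : A
      (u) : A
      (u) : A
    (f (u) (u)) : A
      (u) : A
      (r) : D
    (f (u) (r)) : ✗ arg 1 at [1, 1, 1] has sort D, expected A

ill-sorted at position [1, 1, 1]: expected A, got D


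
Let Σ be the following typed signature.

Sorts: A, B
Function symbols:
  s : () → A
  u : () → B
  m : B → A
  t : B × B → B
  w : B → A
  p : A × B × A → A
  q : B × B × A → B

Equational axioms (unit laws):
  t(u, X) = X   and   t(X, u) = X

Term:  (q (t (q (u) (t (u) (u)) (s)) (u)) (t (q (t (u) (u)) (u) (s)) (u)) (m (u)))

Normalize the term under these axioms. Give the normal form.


1. (q (t (q (u) (t (u) (u)) (s)) (u)) (t (q (t (u) (u)) (u) (s)) (u)) (m (u)))  →  (q (q (u) (t (u) (u)) (s)) (t (q (t (u) (u)) (u) (s)) (u)) (m (u)))
2. (q (q (u) (t (u) (u)) (s)) (t (q (t (u) (u)) (u) (s)) (u)) (m (u)))  →  (q (q (u) (u) (s)) (t (q (t (u) (u)) (u) (s)) (u)) (m (u)))
3. (q (q (u) (u) (s)) (t (q (t (u) (u)) (u) (s)) (u)) (m (u)))  →  (q (q (u) (u) (s)) (q (t (u) (u)) (u) (s)) (m (u)))
4. (q (q (u) (u) (s)) (q (t (u) (u)) (u) (s)) (m (u)))  →  (q (q (u) (u) (s)) (q (u) (u) (s)) (m (u)))

normal form = (q (q (u) (u) (s)) (q (u) (u) (s)) (m (u)))


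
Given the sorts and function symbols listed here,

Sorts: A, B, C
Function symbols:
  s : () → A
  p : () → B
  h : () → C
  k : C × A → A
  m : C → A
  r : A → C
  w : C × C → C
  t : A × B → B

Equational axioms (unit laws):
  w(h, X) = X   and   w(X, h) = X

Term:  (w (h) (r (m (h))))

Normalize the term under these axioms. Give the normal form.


normal form = (r (m (h)))

1. (w (h) (r (m (h))))  →  (r (m (h)))


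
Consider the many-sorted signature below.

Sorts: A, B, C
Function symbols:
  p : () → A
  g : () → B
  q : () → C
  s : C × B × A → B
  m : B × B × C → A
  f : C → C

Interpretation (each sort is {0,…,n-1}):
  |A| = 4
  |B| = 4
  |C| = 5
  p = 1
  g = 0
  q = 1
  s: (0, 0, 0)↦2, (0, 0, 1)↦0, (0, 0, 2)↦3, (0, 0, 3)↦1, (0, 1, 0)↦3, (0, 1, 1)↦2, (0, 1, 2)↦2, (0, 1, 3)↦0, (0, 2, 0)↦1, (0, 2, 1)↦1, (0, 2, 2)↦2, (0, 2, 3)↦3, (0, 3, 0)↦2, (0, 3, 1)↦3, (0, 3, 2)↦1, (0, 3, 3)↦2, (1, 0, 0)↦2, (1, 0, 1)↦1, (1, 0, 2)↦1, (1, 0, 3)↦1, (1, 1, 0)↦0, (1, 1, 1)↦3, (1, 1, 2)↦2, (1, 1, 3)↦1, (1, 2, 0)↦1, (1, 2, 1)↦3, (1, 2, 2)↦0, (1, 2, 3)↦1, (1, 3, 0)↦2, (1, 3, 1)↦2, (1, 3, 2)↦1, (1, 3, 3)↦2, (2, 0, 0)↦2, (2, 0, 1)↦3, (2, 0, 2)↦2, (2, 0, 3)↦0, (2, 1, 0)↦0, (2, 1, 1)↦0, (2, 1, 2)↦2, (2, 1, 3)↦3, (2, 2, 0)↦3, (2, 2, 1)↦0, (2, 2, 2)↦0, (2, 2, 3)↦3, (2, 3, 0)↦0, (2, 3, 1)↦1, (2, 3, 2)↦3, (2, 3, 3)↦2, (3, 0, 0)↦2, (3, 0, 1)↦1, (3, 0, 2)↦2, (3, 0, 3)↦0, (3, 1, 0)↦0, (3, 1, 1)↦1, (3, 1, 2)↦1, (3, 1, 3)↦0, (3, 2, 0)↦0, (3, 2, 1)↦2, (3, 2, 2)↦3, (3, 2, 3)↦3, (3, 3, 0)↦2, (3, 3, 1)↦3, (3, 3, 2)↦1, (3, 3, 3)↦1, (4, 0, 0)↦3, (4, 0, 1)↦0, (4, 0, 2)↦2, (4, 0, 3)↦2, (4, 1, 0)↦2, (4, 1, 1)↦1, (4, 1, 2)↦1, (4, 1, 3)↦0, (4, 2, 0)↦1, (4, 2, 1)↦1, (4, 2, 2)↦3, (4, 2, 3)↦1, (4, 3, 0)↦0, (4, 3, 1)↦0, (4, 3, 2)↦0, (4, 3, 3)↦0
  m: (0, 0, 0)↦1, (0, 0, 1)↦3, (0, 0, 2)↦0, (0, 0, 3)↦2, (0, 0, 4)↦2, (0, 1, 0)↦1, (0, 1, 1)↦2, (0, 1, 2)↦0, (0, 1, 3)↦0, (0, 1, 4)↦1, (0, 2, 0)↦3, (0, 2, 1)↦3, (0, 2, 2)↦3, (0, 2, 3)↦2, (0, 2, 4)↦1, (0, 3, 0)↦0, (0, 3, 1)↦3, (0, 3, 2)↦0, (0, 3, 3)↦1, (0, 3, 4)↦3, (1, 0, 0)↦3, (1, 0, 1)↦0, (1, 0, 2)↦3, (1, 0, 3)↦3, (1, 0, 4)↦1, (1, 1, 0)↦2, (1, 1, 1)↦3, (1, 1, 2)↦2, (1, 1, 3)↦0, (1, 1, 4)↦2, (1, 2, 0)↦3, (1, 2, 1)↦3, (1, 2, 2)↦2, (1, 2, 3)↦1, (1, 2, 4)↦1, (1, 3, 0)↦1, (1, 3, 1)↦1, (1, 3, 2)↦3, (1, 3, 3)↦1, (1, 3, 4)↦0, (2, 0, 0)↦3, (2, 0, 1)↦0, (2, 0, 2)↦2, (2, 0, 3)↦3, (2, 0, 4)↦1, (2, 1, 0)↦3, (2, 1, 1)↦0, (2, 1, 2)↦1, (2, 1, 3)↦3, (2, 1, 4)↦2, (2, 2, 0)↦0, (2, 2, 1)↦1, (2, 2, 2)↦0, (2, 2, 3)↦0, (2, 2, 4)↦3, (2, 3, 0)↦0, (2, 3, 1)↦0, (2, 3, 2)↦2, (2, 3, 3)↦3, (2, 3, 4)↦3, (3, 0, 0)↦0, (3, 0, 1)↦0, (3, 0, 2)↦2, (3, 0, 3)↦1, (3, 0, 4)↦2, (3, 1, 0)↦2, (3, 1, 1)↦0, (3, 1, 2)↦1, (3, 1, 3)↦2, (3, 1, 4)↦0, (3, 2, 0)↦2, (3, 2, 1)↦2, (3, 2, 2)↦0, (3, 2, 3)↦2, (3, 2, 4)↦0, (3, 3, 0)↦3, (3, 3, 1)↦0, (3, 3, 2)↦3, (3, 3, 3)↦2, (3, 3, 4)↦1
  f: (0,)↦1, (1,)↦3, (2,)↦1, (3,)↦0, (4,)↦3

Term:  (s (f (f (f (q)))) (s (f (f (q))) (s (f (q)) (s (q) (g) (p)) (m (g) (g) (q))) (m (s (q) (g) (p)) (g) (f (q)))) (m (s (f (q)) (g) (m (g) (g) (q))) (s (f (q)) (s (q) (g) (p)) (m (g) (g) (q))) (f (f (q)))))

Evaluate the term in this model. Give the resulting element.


value = 3

  q = 1
  (f (q)) = f(1,) = 3
  (f (f (q))) = f(3,) = 0
  (f (f (f (q)))) = f(0,) = 1
  q = 1
  (f (q)) = f(1,) = 3
  (f (f (q))) = f(3,) = 0
  q = 1
  (f (q)) = f(1,) = 3
  q = 1
  g = 0
  p = 1
  (s (q) (g) (p)) = s(1, 0, 1) = 1
  g = 0
  g = 0
  q = 1
  (m (g) (g) (q)) = m(0, 0, 1) = 3
  (s (f (q)) (s (q) (g) (p)) (m (g) (g) (q))) = s(3, 1, 3) = 0
  q = 1
  g = 0
  p = 1
  (s (q) (g) (p)) = s(1, 0, 1) = 1
  g = 0
  q = 1
  (f (q)) = f(1,) = 3
  (m (s (q) (g) (p)) (g) (f (q))) = m(1, 0, 3) = 3
  (s (f (f (q))) (s (f (q)) (s (q) (g) (p)) (m (g) (g) (q))) (m (s (q) (g) (p)) (g) (f (q)))) = s(0, 0, 3) = 1
  q = 1
  (f (q)) = f(1,) = 3
  g = 0
  g = 0
  g = 0
  q = 1
  (m (g) (g) (q)) = m(0, 0, 1) = 3
  (s (f (q)) (g) (m (g) (g) (q))) = s(3, 0, 3) = 0
  q = 1
  (f (q)) = f(1,) = 3
  q = 1
  g = 0
  p = 1
  (s (q) (g) (p)) = s(1, 0, 1) = 1
  g = 0
  g = 0
  q = 1
  (m (g) (g) (q)) = m(0, 0, 1) = 3
  (s (f (q)) (s (q) (g) (p)) (m (g) (g) (q))) = s(3, 1, 3) = 0
  q = 1
  (f (q)) = f(1,) = 3
  (f (f (q))) = f(3,) = 0
  (m (s (f (q)) (g) (m (g) (g) (q))) (s (f (q)) (s (q) (g) (p)) (m (g) (g) (q))) (f (f (q)))) = m(0, 0, 0) = 1
  (s (f (f (f (q)))) (s (f (f (q))) (s (f (q)) (s (q) (g) (p)) (m (g) (g) (q))) (m (s (q) (g) (p)) (g) (f (q)))) (m (s (f (q)) (g) (m (g) (g) (q))) (s (f (q)) (s (q) (g) (p)) (m (g) (g) (q))) (f (f (q))))) = s(1, 1, 1) = 3


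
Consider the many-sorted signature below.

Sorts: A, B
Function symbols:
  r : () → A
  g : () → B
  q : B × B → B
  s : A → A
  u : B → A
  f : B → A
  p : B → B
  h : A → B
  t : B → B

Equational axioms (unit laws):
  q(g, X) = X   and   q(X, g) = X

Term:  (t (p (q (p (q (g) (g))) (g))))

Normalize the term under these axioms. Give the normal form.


normal form = (t (p (p (g))))

1. (t (p (q (p (q (g) (g))) (g))))  →  (t (p (p (q (g) (g)))))
2. (t (p (p (q (g) (g)))))  →  (t (p (p (g))))


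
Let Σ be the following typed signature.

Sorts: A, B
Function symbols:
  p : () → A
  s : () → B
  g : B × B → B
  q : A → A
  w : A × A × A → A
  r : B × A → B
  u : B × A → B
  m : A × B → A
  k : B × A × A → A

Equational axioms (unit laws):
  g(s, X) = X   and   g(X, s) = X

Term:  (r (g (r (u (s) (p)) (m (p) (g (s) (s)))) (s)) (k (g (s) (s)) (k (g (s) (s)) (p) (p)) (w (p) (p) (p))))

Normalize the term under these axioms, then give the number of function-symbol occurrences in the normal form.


1. (r (g (r (u (s) (p)) (m (p) (g (s) (s)))) (s)) (k (g (s) (s)) (k (g (s) (s)) (p) (p)) (w (p) (p) (p))))  →  (r (r (u (s) (p)) (m (p) (g (s) (s)))) (k (g (s) (s)) (k (g (s) (s)) (p) (p)) (w (p) (p) (p))))
2. (r (r (u (s) (p)) (m (p) (g (s) (s)))) (k (g (s) (s)) (k (g (s) (s)) (p) (p)) (w (p) (p) (p))))  →  (r (r (u (s) (p)) (m (p) (s))) (k (g (s) (s)) (k (g (s) (s)) (p) (p)) (w (p) (p) (p))))
3. (r (r (u (s) (p)) (m (p) (s))) (k (g (s) (s)) (k (g (s) (s)) (p) (p)) (w (p) (p) (p))))  →  (r (r (u (s) (p)) (m (p) (s))) (k (s) (k (g (s) (s)) (p) (p)) (w (p) (p) (p))))
4. (r (r (u (s) (p)) (m (p) (s))) (k (s) (k (g (s) (s)) (p) (p)) (w (p) (p) (p))))  →  (r (r (u (s) (p)) (m (p) (s))) (k (s) (k (s) (p) (p)) (w (p) (p) (p))))
normal form: (r (r (u (s) (p)) (m (p) (s))) (k (s) (k (s) (p) (p)) (w (p) (p) (p))))

size = 18


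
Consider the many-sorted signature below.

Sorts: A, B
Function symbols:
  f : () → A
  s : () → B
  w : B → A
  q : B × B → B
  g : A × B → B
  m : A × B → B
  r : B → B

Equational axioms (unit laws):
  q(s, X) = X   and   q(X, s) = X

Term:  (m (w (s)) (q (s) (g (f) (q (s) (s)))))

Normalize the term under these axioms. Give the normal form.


1. (m (w (s)) (q (s) (g (f) (q (s) (s)))))  →  (m (w (s)) (g (f) (q (s) (s))))
2. (m (w (s)) (g (f) (q (s) (s))))  →  (m (w (s)) (g (f) (s)))

normal form = (m (w (s)) (g (f) (s)))


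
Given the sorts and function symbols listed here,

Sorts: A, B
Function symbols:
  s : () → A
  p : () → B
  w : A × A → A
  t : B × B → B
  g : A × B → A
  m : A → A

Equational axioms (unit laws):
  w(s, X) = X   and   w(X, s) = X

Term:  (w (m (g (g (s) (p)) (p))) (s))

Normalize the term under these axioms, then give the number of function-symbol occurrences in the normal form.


size = 6

1. (w (m (g (g (s) (p)) (p))) (s))  →  (m (g (g (s) (p)) (p)))
normal form: (m (g (g (s) (p)) (p)))


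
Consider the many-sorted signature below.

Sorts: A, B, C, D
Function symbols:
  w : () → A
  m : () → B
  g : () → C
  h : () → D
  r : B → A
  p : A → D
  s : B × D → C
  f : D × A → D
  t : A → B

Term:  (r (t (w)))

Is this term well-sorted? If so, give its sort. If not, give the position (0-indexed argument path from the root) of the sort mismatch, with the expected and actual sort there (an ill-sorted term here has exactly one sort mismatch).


    (w) : A
  (t (w)) : B
(r (t (w))) : A

well-sorted; sort = A


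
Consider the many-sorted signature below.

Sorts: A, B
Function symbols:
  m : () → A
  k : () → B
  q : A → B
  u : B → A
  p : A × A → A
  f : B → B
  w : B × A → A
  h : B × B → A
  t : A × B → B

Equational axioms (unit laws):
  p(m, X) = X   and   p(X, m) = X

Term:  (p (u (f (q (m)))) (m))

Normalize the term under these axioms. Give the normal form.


1. (p (u (f (q (m)))) (m))  →  (u (f (q (m))))

normal form = (u (f (q (m))))


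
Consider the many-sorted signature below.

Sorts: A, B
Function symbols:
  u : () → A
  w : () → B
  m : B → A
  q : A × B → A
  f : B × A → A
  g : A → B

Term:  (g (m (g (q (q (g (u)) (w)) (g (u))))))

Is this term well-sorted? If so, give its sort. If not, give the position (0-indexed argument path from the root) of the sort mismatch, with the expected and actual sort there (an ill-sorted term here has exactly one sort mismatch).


ill-sorted at position [0, 0, 0, 0, 0]: expected A, got B

            (u) : A
          (g (u)) : B
          (w) : B
        (q (g (u)) (w)) : ✗ arg 0 at [0, 0, 0, 0, 0] has sort B, expected A
          (u) : A
        (g (u)) : B


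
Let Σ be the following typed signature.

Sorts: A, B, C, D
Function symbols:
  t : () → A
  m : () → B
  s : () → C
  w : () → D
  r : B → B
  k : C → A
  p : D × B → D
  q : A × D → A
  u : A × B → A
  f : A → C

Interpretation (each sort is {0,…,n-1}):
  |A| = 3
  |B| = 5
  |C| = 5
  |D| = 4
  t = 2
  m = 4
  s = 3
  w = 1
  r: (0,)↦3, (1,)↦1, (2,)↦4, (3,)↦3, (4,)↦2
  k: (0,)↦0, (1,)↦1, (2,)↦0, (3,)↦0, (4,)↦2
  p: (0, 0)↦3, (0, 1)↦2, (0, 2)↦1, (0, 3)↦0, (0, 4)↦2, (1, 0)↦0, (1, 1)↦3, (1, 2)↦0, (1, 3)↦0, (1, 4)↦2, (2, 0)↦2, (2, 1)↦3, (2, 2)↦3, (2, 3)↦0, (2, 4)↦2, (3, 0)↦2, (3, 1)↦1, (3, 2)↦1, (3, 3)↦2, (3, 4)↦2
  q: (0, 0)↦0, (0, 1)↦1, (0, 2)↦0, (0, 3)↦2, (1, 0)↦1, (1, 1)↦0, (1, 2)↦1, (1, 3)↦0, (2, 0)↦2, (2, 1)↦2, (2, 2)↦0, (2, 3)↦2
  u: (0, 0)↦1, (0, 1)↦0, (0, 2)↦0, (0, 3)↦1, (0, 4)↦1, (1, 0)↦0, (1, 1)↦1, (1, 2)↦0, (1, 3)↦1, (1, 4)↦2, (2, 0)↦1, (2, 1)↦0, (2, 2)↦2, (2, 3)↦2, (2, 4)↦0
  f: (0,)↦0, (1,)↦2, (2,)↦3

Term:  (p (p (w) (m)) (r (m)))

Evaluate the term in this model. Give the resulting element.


value = 3

  w = 1
  m = 4
  (p (w) (m)) = p(1, 4) = 2
  m = 4
  (r (m)) = r(4,) = 2
  (p (p (w) (m)) (r (m))) = p(2, 2) = 3


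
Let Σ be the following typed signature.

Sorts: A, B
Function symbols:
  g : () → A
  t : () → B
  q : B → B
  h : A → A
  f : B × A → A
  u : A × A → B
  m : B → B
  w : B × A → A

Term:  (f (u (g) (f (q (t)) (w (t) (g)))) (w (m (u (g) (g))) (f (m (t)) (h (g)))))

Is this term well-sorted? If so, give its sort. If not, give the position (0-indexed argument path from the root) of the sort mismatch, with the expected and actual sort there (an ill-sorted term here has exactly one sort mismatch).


well-sorted; sort = A

    (g) : A
        (t) : B
      (q (t)) : B
        (t) : B
        (g) : A
      (w (t) (g)) : A
    (f (q (t)) (w (t) (g))) : A
  (u (g) (f (q (t)) (w (t) (g)))) : B
        (g) : A
        (g) : A
      (u (g) (g)) : B
    (m (u (g) (g))) : B
        (t) : B
      (m (t)) : B
        (g) : A
      (h (g)) : A
    (f (m (t)) (h (g))) : A
  (w (m (u (g) (g))) (f (m (t)) (h (g)))) : A
(f (u (g) (f (q (t)) (w (t) (g)))) (w (m (u (g) (g))) (f (m (t)) (h (g))))) : A


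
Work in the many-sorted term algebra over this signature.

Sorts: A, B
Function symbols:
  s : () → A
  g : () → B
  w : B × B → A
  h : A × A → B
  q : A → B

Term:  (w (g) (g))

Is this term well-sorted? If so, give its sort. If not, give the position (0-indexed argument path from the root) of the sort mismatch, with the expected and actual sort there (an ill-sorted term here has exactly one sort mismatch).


well-sorted; sort = A

  (g) : B
  (g) : B
(w (g) (g)) : A
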